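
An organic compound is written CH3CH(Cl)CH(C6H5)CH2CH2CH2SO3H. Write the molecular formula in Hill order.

C12H17ClO3S

Atom tally by fragment:
  CH3 → C:1 H:3
  CH(Cl) → C:1 H:1 Cl:1
  CH(C6H5) → C:7 H:6
  CH2 → C:1 H:2
  CH2 → C:1 H:2
  CH2SO3H → C:1 H:3 S:1 O:3
Element totals:
  C: 12
  H: 17
  Cl: 1
  O: 3
  S: 1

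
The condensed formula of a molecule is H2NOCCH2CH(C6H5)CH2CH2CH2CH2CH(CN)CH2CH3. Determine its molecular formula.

Element totals:
  C: 17
  H: 24
  N: 2
  O: 1

C17H24N2O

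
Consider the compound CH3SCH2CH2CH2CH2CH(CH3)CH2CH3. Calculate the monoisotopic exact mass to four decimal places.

160.1286

Element totals:
  C: 9
  H: 20
  S: 1
Molecular formula: C9H20S.
  M = 9(12.0) + 20(1.007825) + 31.972071
    = 108.000000 + 20.156500 + 31.972071 = 160.128571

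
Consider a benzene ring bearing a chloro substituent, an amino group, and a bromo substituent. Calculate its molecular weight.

Atom tally by fragment:
  benzene ring core → C:6 H:6
  (− 3 ring H displaced by substituents)
  + Cl → Cl:1
  + NH2 → N:1 H:2
  + Br → Br:1
Element totals:
  C: 6
  H: 5
  Br: 1
  Cl: 1
  N: 1
Molecular formula: C6H5BrClN.
  M = 6(12.011) + 5(1.008) + 79.904 + 35.45 + 14.007
    = 72.066 + 5.040 + 79.904 + 35.450 + 14.007 = 206.467

206.47 g/mol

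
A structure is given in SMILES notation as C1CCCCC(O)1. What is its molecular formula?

Atom tally by fragment:
  cyclohexane ring core → C:6 H:12
  (− 1 ring H displaced by substituents)
  + OH → O:1 H:1
Element totals:
  C: 6
  H: 12
  O: 1

C6H12O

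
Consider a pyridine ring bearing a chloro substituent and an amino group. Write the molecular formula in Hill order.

Atom tally by fragment:
  pyridine ring core → C:5 H:5 N:1
  (− 2 ring H displaced by substituents)
  + Cl → Cl:1
  + NH2 → N:1 H:2
Element totals:
  C: 5
  H: 5
  Cl: 1
  N: 2

C5H5ClN2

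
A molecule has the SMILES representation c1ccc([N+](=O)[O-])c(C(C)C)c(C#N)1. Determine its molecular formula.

C10H10N2O2

Atom tally by fragment:
  benzene ring core → C:6 H:6
  (− 3 ring H displaced by substituents)
  + NO2 → N:1 O:2
  + CH(CH3)2 → C:3 H:7
  + CN → C:1 N:1
Element totals:
  C: 10
  H: 10
  N: 2
  O: 2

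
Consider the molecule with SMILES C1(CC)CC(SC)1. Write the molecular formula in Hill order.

Atom tally by fragment:
  cyclopropane ring core → C:3 H:6
  (− 2 ring H displaced by substituents)
  + C2H5 → C:2 H:5
  + SCH3 → C:1 H:3 S:1
Element totals:
  C: 6
  H: 12
  S: 1

C6H12S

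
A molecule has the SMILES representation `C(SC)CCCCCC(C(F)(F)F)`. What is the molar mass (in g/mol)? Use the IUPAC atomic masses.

Atom tally by fragment:
  CH3SCH2 → C:2 H:5 S:1
  CH2 → C:1 H:2
  CH2 → C:1 H:2
  CH2 → C:1 H:2
  CH2 → C:1 H:2
  CH2 → C:1 H:2
  CH2CF3 → C:2 H:2 F:3
Element totals:
  C: 9
  H: 17
  F: 3
  S: 1
Molecular formula: C9H17F3S.
  M = 9(12.011) + 17(1.008) + 3(18.998) + 32.06
    = 108.099 + 17.136 + 56.994 + 32.060 = 214.289

214.29 g/mol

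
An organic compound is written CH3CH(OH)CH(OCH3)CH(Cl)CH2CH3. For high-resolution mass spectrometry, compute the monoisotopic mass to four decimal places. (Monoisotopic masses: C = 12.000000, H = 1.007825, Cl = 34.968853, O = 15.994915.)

Element totals:
  C: 7
  H: 15
  Cl: 1
  O: 2
Molecular formula: C7H15ClO2.
  M = 7(12.0) + 15(1.007825) + 34.968853 + 2(15.994915)
    = 84.000000 + 15.117375 + 34.968853 + 31.989830 = 166.076058

166.0761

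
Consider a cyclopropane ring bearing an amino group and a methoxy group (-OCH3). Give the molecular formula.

C4H9NO

Atom tally by fragment:
  cyclopropane ring core → C:3 H:6
  (− 2 ring H displaced by substituents)
  + NH2 → N:1 H:2
  + OCH3 → C:1 H:3 O:1
Element totals:
  C: 4
  H: 9
  N: 1
  O: 1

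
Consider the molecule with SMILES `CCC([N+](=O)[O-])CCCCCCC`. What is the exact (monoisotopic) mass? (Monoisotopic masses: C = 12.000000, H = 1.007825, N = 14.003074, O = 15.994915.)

187.1572

Atom tally by fragment:
  CH3 → C:1 H:3
  CH2 → C:1 H:2
  CH(NO2) → C:1 H:1 N:1 O:2
  CH2 → C:1 H:2
  CH2 → C:1 H:2
  CH2 → C:1 H:2
  CH2 → C:1 H:2
  CH2 → C:1 H:2
  CH2 → C:1 H:2
  CH3 → C:1 H:3
Element totals:
  C: 10
  H: 21
  N: 1
  O: 2
Molecular formula: C10H21NO2.
  M = 10(12.0) + 21(1.007825) + 14.003074 + 2(15.994915)
    = 120.000000 + 21.164325 + 14.003074 + 31.989830 = 187.157229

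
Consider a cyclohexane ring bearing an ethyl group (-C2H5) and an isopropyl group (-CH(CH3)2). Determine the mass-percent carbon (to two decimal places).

Atom tally by fragment:
  cyclohexane ring core → C:6 H:12
  (− 2 ring H displaced by substituents)
  + C2H5 → C:2 H:5
  + CH(CH3)2 → C:3 H:7
Element totals:
  C: 11
  H: 22
Molecular formula: C11H22.
Molar mass = 154.297 g/mol.
Mass from C: 11 × 12.011 = 132.121 g/mol.
%C = 132.121 / 154.297 × 100 = 85.63%.

85.63%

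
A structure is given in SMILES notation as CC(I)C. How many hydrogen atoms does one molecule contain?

7

Atom tally by fragment:
  CH3 → C:1 H:3
  CH(I) → C:1 H:1 I:1
  CH3 → C:1 H:3
Element totals:
  C: 3
  H: 7
  I: 1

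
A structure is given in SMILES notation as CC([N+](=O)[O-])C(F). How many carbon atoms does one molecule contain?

Atom tally by fragment:
  CH3 → C:1 H:3
  CH(NO2) → C:1 H:1 N:1 O:2
  CH2F → C:1 H:2 F:1
Element totals:
  C: 3
  H: 6
  F: 1
  N: 1
  O: 2

3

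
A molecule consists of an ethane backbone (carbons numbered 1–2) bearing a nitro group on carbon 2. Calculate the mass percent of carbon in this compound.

Atom tally by fragment:
  CH3 → C:1 H:3
  CH2NO2 → C:1 H:2 N:1 O:2
Element totals:
  C: 2
  H: 5
  N: 1
  O: 2
Molecular formula: C2H5NO2.
Molar mass = 75.067 g/mol.
Mass from C: 2 × 12.011 = 24.022 g/mol.
%C = 24.022 / 75.067 × 100 = 32.00%.

32.00%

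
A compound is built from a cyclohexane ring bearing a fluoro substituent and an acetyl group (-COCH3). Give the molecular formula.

C8H13FO

Atom tally by fragment:
  cyclohexane ring core → C:6 H:12
  (− 2 ring H displaced by substituents)
  + F → F:1
  + COCH3 → C:2 H:3 O:1
Element totals:
  C: 8
  H: 13
  F: 1
  O: 1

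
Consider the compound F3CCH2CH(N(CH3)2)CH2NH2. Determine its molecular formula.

Element totals:
  C: 6
  H: 13
  F: 3
  N: 2

C6H13F3N2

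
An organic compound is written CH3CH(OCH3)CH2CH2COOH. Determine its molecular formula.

C6H12O3

Atom tally by fragment:
  CH3 → C:1 H:3
  CH(OCH3) → C:2 H:4 O:1
  CH2 → C:1 H:2
  CH2COOH → C:2 H:3 O:2
Element totals:
  C: 6
  H: 12
  O: 3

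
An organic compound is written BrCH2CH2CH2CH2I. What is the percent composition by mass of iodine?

48.27%

Atom tally by fragment:
  BrCH2 → C:1 H:2 Br:1
  CH2 → C:1 H:2
  CH2 → C:1 H:2
  CH2I → C:1 H:2 I:1
Element totals:
  C: 4
  H: 8
  Br: 1
  I: 1
Molecular formula: C4H8BrI.
Molar mass = 262.916 g/mol.
Mass from I: 1 × 126.904 = 126.904 g/mol.
%I = 126.904 / 262.916 × 100 = 48.27%.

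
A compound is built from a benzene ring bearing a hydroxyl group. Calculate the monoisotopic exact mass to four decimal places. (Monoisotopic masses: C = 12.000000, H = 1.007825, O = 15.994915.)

94.0419

Atom tally by fragment:
  benzene ring core → C:6 H:6
  (− 1 ring H displaced by substituents)
  + OH → O:1 H:1
Element totals:
  C: 6
  H: 6
  O: 1
Molecular formula: C6H6O.
  M = 6(12.0) + 6(1.007825) + 15.994915
    = 72.000000 + 6.046950 + 15.994915 = 94.041865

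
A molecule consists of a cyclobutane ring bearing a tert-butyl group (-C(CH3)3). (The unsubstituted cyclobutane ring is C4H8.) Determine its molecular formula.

Atom tally by fragment:
  cyclobutane ring core → C:4 H:8
  (− 1 ring H displaced by substituents)
  + C(CH3)3 → C:4 H:9
Element totals:
  C: 8
  H: 16

C8H16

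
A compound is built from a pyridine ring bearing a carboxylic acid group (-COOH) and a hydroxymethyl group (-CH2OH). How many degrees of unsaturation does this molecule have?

Atom tally by fragment:
  pyridine ring core → C:5 H:5 N:1
  (− 2 ring H displaced by substituents)
  + COOH → C:1 H:1 O:2
  + CH2OH → C:1 H:3 O:1
Element totals:
  C: 7
  H: 7
  N: 1
  O: 3
Molecular formula: C7H7NO3.
DoU = (2C + 2 + N − H − X) / 2 = (2·7 + 2 + 1 − 7 − 0) / 2 = 5.

5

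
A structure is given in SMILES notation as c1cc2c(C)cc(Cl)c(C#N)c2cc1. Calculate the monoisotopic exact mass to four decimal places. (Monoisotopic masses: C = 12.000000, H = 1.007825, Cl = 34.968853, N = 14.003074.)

201.0345

Atom tally by fragment:
  naphthalene ring system core → C:10 H:8
  (− 3 ring H displaced by substituents)
  + CH3 → C:1 H:3
  + Cl → Cl:1
  + CN → C:1 N:1
Element totals:
  C: 12
  H: 8
  Cl: 1
  N: 1
Molecular formula: C12H8ClN.
  M = 12(12.0) + 8(1.007825) + 34.968853 + 14.003074
    = 144.000000 + 8.062600 + 34.968853 + 14.003074 = 201.034527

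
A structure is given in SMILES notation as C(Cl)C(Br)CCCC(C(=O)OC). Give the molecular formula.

Atom tally by fragment:
  ClCH2 → C:1 H:2 Cl:1
  CH(Br) → C:1 H:1 Br:1
  CH2 → C:1 H:2
  CH2 → C:1 H:2
  CH2 → C:1 H:2
  CH2COOCH3 → C:3 H:5 O:2
Element totals:
  C: 8
  H: 14
  Br: 1
  Cl: 1
  O: 2

C8H14BrClO2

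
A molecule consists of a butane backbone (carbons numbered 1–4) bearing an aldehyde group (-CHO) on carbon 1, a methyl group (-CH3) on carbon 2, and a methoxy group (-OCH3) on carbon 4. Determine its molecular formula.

Atom tally by fragment:
  OHCCH2 → C:2 H:3 O:1
  CH(CH3) → C:2 H:4
  CH2 → C:1 H:2
  CH2OCH3 → C:2 H:5 O:1
Element totals:
  C: 7
  H: 14
  O: 2

C7H14O2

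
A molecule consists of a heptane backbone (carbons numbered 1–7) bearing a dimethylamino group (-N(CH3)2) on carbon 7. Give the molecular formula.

C9H21N

Atom tally by fragment:
  CH3 → C:1 H:3
  CH2 → C:1 H:2
  CH2 → C:1 H:2
  CH2 → C:1 H:2
  CH2 → C:1 H:2
  CH2 → C:1 H:2
  CH2N(CH3)2 → C:3 H:8 N:1
Element totals:
  C: 9
  H: 21
  N: 1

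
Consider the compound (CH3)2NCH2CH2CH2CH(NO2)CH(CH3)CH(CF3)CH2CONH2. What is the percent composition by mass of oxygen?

Element totals:
  C: 12
  H: 22
  F: 3
  N: 3
  O: 3
Molecular formula: C12H22F3N3O3.
Molar mass = 313.320 g/mol.
Mass from O: 3 × 15.999 = 47.997 g/mol.
%O = 47.997 / 313.320 × 100 = 15.32%.

15.32%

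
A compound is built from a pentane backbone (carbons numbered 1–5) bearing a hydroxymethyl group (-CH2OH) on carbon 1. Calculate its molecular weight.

102.18 g/mol

Atom tally by fragment:
  HOCH2CH2 → C:2 H:5 O:1
  CH2 → C:1 H:2
  CH2 → C:1 H:2
  CH2 → C:1 H:2
  CH3 → C:1 H:3
Element totals:
  C: 6
  H: 14
  O: 1
Molecular formula: C6H14O.
  M = 6(12.011) + 14(1.008) + 15.999
    = 72.066 + 14.112 + 15.999 = 102.177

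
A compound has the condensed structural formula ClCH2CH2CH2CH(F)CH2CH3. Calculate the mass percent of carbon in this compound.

51.99%

Atom tally by fragment:
  ClCH2 → C:1 H:2 Cl:1
  CH2 → C:1 H:2
  CH2 → C:1 H:2
  CH(F) → C:1 H:1 F:1
  CH2 → C:1 H:2
  CH3 → C:1 H:3
Element totals:
  C: 6
  H: 12
  Cl: 1
  F: 1
Molecular formula: C6H12ClF.
Molar mass = 138.610 g/mol.
Mass from C: 6 × 12.011 = 72.066 g/mol.
%C = 72.066 / 138.610 × 100 = 51.99%.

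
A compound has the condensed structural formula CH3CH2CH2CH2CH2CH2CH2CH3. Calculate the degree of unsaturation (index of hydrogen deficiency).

0

Element totals:
  C: 8
  H: 18
Molecular formula: C8H18.
DoU = (2C + 2 + N − H − X) / 2 = (2·8 + 2 + 0 − 18 − 0) / 2 = 0.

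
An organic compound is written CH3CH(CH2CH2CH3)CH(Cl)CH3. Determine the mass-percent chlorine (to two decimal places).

Element totals:
  C: 7
  H: 15
  Cl: 1
Molecular formula: C7H15Cl.
Molar mass = 134.647 g/mol.
Mass from Cl: 1 × 35.45 = 35.450 g/mol.
%Cl = 35.450 / 134.647 × 100 = 26.33%.

26.33%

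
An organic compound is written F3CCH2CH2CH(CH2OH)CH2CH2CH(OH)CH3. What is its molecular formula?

C9H17F3O2

Atom tally by fragment:
  F3CCH2 → C:2 H:2 F:3
  CH2 → C:1 H:2
  CH(CH2OH) → C:2 H:4 O:1
  CH2 → C:1 H:2
  CH2 → C:1 H:2
  CH(OH) → C:1 H:2 O:1
  CH3 → C:1 H:3
Element totals:
  C: 9
  H: 17
  F: 3
  O: 2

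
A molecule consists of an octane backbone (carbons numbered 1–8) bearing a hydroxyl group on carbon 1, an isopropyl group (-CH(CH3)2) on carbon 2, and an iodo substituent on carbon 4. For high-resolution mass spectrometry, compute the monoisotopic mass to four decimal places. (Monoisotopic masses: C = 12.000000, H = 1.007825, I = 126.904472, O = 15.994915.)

298.0794

Atom tally by fragment:
  HOCH2 → C:1 H:3 O:1
  CH(CH(CH3)2) → C:4 H:8
  CH2 → C:1 H:2
  CH(I) → C:1 H:1 I:1
  CH2 → C:1 H:2
  CH2 → C:1 H:2
  CH2 → C:1 H:2
  CH3 → C:1 H:3
Element totals:
  C: 11
  H: 23
  I: 1
  O: 1
Molecular formula: C11H23IO.
  M = 11(12.0) + 23(1.007825) + 126.904472 + 15.994915
    = 132.000000 + 23.179975 + 126.904472 + 15.994915 = 298.079362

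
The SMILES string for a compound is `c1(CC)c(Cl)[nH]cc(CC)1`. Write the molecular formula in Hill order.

C8H12ClN

Atom tally by fragment:
  pyrrole ring core → C:4 H:5 N:1
  (− 3 ring H displaced by substituents)
  + C2H5 → C:2 H:5
  + Cl → Cl:1
  + C2H5 → C:2 H:5
Element totals:
  C: 8
  H: 12
  Cl: 1
  N: 1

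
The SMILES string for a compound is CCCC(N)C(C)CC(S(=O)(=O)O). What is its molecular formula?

Atom tally by fragment:
  CH3 → C:1 H:3
  CH2 → C:1 H:2
  CH2 → C:1 H:2
  CH(NH2) → C:1 H:3 N:1
  CH(CH3) → C:2 H:4
  CH2 → C:1 H:2
  CH2SO3H → C:1 H:3 S:1 O:3
Element totals:
  C: 8
  H: 19
  N: 1
  O: 3
  S: 1

C8H19NO3S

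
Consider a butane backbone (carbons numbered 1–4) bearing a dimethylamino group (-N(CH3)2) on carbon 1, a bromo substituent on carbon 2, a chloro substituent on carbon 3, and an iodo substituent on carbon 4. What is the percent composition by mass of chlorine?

Atom tally by fragment:
  (CH3)2NCH2 → C:3 H:8 N:1
  CH(Br) → C:1 H:1 Br:1
  CH(Cl) → C:1 H:1 Cl:1
  CH2I → C:1 H:2 I:1
Element totals:
  C: 6
  H: 12
  Br: 1
  Cl: 1
  I: 1
  N: 1
Molecular formula: C6H12BrClIN.
Molar mass = 340.427 g/mol.
Mass from Cl: 1 × 35.45 = 35.450 g/mol.
%Cl = 35.450 / 340.427 × 100 = 10.41%.

10.41%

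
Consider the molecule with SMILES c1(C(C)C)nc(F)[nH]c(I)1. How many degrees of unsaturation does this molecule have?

3

Atom tally by fragment:
  imidazole ring core → C:3 H:4 N:2
  (− 3 ring H displaced by substituents)
  + CH(CH3)2 → C:3 H:7
  + F → F:1
  + I → I:1
Element totals:
  C: 6
  H: 8
  F: 1
  I: 1
  N: 2
Molecular formula: C6H8FIN2.
DoU = (2C + 2 + N − H − X) / 2 = (2·6 + 2 + 2 − 8 − 2) / 2 = 3.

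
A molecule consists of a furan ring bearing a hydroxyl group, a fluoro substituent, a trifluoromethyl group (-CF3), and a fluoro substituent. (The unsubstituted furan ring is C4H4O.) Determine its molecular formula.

C5HF5O2

Atom tally by fragment:
  furan ring core → C:4 H:4 O:1
  (− 4 ring H displaced by substituents)
  + OH → O:1 H:1
  + F → F:1
  + CF3 → C:1 F:3
  + F → F:1
Element totals:
  C: 5
  H: 1
  F: 5
  O: 2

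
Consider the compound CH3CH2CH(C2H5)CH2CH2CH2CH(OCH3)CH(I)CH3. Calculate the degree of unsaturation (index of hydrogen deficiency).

0

Atom tally by fragment:
  CH3 → C:1 H:3
  CH2 → C:1 H:2
  CH(C2H5) → C:3 H:6
  CH2 → C:1 H:2
  CH2 → C:1 H:2
  CH2 → C:1 H:2
  CH(OCH3) → C:2 H:4 O:1
  CH(I) → C:1 H:1 I:1
  CH3 → C:1 H:3
Element totals:
  C: 12
  H: 25
  I: 1
  O: 1
Molecular formula: C12H25IO.
DoU = (2C + 2 + N − H − X) / 2 = (2·12 + 2 + 0 − 25 − 1) / 2 = 0.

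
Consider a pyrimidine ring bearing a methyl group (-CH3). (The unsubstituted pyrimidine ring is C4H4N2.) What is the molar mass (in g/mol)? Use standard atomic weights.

Atom tally by fragment:
  pyrimidine ring core → C:4 H:4 N:2
  (− 1 ring H displaced by substituents)
  + CH3 → C:1 H:3
Element totals:
  C: 5
  H: 6
  N: 2
Molecular formula: C5H6N2.
  M = 5(12.011) + 6(1.008) + 2(14.007)
    = 60.055 + 6.048 + 28.014 = 94.117

94.12 g/mol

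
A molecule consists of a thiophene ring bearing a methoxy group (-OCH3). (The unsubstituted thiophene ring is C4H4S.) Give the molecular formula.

Atom tally by fragment:
  thiophene ring core → C:4 H:4 S:1
  (− 1 ring H displaced by substituents)
  + OCH3 → C:1 H:3 O:1
Element totals:
  C: 5
  H: 6
  O: 1
  S: 1

C5H6OS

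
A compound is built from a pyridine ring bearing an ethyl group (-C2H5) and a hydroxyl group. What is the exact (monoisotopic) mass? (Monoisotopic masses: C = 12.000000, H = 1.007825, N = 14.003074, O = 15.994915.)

Atom tally by fragment:
  pyridine ring core → C:5 H:5 N:1
  (− 2 ring H displaced by substituents)
  + C2H5 → C:2 H:5
  + OH → O:1 H:1
Element totals:
  C: 7
  H: 9
  N: 1
  O: 1
Molecular formula: C7H9NO.
  M = 7(12.0) + 9(1.007825) + 14.003074 + 15.994915
    = 84.000000 + 9.070425 + 14.003074 + 15.994915 = 123.068414

123.0684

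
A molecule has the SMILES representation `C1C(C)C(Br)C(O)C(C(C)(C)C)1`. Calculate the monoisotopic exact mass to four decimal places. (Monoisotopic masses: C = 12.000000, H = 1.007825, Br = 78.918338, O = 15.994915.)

Atom tally by fragment:
  cyclopentane ring core → C:5 H:10
  (− 4 ring H displaced by substituents)
  + CH3 → C:1 H:3
  + Br → Br:1
  + OH → O:1 H:1
  + C(CH3)3 → C:4 H:9
Element totals:
  C: 10
  H: 19
  Br: 1
  O: 1
Molecular formula: C10H19BrO.
  M = 10(12.0) + 19(1.007825) + 78.918338 + 15.994915
    = 120.000000 + 19.148675 + 78.918338 + 15.994915 = 234.061928

234.0619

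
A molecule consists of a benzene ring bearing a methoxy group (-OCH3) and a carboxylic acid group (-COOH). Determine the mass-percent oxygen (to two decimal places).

31.55%

Atom tally by fragment:
  benzene ring core → C:6 H:6
  (− 2 ring H displaced by substituents)
  + OCH3 → C:1 H:3 O:1
  + COOH → C:1 H:1 O:2
Element totals:
  C: 8
  H: 8
  O: 3
Molecular formula: C8H8O3.
Molar mass = 152.149 g/mol.
Mass from O: 3 × 15.999 = 47.997 g/mol.
%O = 47.997 / 152.149 × 100 = 31.55%.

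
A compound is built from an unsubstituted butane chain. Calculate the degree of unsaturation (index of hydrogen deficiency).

0

Atom tally by fragment:
  CH3 → C:1 H:3
  CH2 → C:1 H:2
  CH2 → C:1 H:2
  CH3 → C:1 H:3
Element totals:
  C: 4
  H: 10
Molecular formula: C4H10.
DoU = (2C + 2 + N − H − X) / 2 = (2·4 + 2 + 0 − 10 − 0) / 2 = 0.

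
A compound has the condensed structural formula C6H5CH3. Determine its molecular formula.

C7H8

Atom tally by fragment:
  benzene ring core → C:6 H:6
  (− 1 ring H displaced by substituents)
  + CH3 → C:1 H:3
Element totals:
  C: 7
  H: 8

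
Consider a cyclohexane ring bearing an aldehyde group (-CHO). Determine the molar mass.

Atom tally by fragment:
  cyclohexane ring core → C:6 H:12
  (− 1 ring H displaced by substituents)
  + CHO → C:1 H:1 O:1
Element totals:
  C: 7
  H: 12
  O: 1
Molecular formula: C7H12O.
  M = 7(12.011) + 12(1.008) + 15.999
    = 84.077 + 12.096 + 15.999 = 112.172

112.17 g/mol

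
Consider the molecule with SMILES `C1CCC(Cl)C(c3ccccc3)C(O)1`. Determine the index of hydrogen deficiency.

Atom tally by fragment:
  cyclohexane ring core → C:6 H:12
  (− 3 ring H displaced by substituents)
  + Cl → Cl:1
  + C6H5 → C:6 H:5
  + OH → O:1 H:1
Element totals:
  C: 12
  H: 15
  Cl: 1
  O: 1
Molecular formula: C12H15ClO.
DoU = (2C + 2 + N − H − X) / 2 = (2·12 + 2 + 0 − 15 − 1) / 2 = 5.

5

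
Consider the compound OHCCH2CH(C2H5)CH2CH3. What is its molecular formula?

C7H14O

Element totals:
  C: 7
  H: 14
  O: 1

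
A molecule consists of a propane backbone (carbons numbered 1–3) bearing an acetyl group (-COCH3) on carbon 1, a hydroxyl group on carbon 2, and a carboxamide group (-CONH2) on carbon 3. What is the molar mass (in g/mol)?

Atom tally by fragment:
  CH3COCH2 → C:3 H:5 O:1
  CH(OH) → C:1 H:2 O:1
  CH2CONH2 → C:2 H:4 O:1 N:1
Element totals:
  C: 6
  H: 11
  N: 1
  O: 3
Molecular formula: C6H11NO3.
  M = 6(12.011) + 11(1.008) + 14.007 + 3(15.999)
    = 72.066 + 11.088 + 14.007 + 47.997 = 145.158

145.16 g/mol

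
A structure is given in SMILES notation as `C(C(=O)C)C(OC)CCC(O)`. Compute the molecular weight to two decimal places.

Atom tally by fragment:
  CH3COCH2 → C:3 H:5 O:1
  CH(OCH3) → C:2 H:4 O:1
  CH2 → C:1 H:2
  CH2 → C:1 H:2
  CH2OH → C:1 H:3 O:1
Element totals:
  C: 8
  H: 16
  O: 3
Molecular formula: C8H16O3.
  M = 8(12.011) + 16(1.008) + 3(15.999)
    = 96.088 + 16.128 + 47.997 = 160.213

160.21 g/mol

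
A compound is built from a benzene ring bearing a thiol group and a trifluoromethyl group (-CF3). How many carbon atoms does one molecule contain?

Atom tally by fragment:
  benzene ring core → C:6 H:6
  (− 2 ring H displaced by substituents)
  + SH → S:1 H:1
  + CF3 → C:1 F:3
Element totals:
  C: 7
  H: 5
  F: 3
  S: 1

7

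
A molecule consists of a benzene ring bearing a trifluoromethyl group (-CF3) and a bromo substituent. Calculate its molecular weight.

Atom tally by fragment:
  benzene ring core → C:6 H:6
  (− 2 ring H displaced by substituents)
  + CF3 → C:1 F:3
  + Br → Br:1
Element totals:
  C: 7
  H: 4
  Br: 1
  F: 3
Molecular formula: C7H4BrF3.
  M = 7(12.011) + 4(1.008) + 79.904 + 3(18.998)
    = 84.077 + 4.032 + 79.904 + 56.994 = 225.007

225.01 g/mol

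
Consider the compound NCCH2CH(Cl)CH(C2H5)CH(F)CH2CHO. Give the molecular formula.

Element totals:
  C: 9
  H: 13
  Cl: 1
  F: 1
  N: 1
  O: 1

C9H13ClFNO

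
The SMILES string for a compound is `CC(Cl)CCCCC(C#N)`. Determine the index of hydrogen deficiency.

2

Atom tally by fragment:
  CH3 → C:1 H:3
  CH(Cl) → C:1 H:1 Cl:1
  CH2 → C:1 H:2
  CH2 → C:1 H:2
  CH2 → C:1 H:2
  CH2 → C:1 H:2
  CH2CN → C:2 H:2 N:1
Element totals:
  C: 8
  H: 14
  Cl: 1
  N: 1
Molecular formula: C8H14ClN.
DoU = (2C + 2 + N − H − X) / 2 = (2·8 + 2 + 1 − 14 − 1) / 2 = 2.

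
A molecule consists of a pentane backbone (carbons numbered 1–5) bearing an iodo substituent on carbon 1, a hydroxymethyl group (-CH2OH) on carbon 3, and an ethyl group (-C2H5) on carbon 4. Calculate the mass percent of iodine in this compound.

Atom tally by fragment:
  ICH2 → C:1 H:2 I:1
  CH2 → C:1 H:2
  CH(CH2OH) → C:2 H:4 O:1
  CH(C2H5) → C:3 H:6
  CH3 → C:1 H:3
Element totals:
  C: 8
  H: 17
  I: 1
  O: 1
Molecular formula: C8H17IO.
Molar mass = 256.127 g/mol.
Mass from I: 1 × 126.904 = 126.904 g/mol.
%I = 126.904 / 256.127 × 100 = 49.55%.

49.55%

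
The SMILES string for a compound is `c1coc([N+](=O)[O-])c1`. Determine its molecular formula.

Atom tally by fragment:
  furan ring core → C:4 H:4 O:1
  (− 1 ring H displaced by substituents)
  + NO2 → N:1 O:2
Element totals:
  C: 4
  H: 3
  N: 1
  O: 3

C4H3NO3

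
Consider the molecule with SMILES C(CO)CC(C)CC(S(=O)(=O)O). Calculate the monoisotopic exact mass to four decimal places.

196.0769

Atom tally by fragment:
  HOCH2CH2 → C:2 H:5 O:1
  CH2 → C:1 H:2
  CH(CH3) → C:2 H:4
  CH2 → C:1 H:2
  CH2SO3H → C:1 H:3 S:1 O:3
Element totals:
  C: 7
  H: 16
  O: 4
  S: 1
Molecular formula: C7H16O4S.
  M = 7(12.0) + 16(1.007825) + 4(15.994915) + 31.972071
    = 84.000000 + 16.125200 + 63.979660 + 31.972071 = 196.076931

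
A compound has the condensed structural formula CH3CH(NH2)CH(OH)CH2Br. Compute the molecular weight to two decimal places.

168.03 g/mol

Atom tally by fragment:
  CH3 → C:1 H:3
  CH(NH2) → C:1 H:3 N:1
  CH(OH) → C:1 H:2 O:1
  CH2Br → C:1 H:2 Br:1
Element totals:
  C: 4
  H: 10
  Br: 1
  N: 1
  O: 1
Molecular formula: C4H10BrNO.
  M = 4(12.011) + 10(1.008) + 79.904 + 14.007 + 15.999
    = 48.044 + 10.080 + 79.904 + 14.007 + 15.999 = 168.034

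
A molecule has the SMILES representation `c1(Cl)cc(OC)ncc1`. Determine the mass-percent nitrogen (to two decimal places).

Atom tally by fragment:
  pyridine ring core → C:5 H:5 N:1
  (− 2 ring H displaced by substituents)
  + Cl → Cl:1
  + OCH3 → C:1 H:3 O:1
Element totals:
  C: 6
  H: 6
  Cl: 1
  N: 1
  O: 1
Molecular formula: C6H6ClNO.
Molar mass = 143.570 g/mol.
Mass from N: 1 × 14.007 = 14.007 g/mol.
%N = 14.007 / 143.570 × 100 = 9.76%.

9.76%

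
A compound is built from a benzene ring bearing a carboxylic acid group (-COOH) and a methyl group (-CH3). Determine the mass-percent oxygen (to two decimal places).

Atom tally by fragment:
  benzene ring core → C:6 H:6
  (− 2 ring H displaced by substituents)
  + COOH → C:1 H:1 O:2
  + CH3 → C:1 H:3
Element totals:
  C: 8
  H: 8
  O: 2
Molecular formula: C8H8O2.
Molar mass = 136.150 g/mol.
Mass from O: 2 × 15.999 = 31.998 g/mol.
%O = 31.998 / 136.150 × 100 = 23.50%.

23.50%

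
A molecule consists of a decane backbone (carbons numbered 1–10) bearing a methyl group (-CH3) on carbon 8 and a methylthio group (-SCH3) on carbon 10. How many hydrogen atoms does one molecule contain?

26

Atom tally by fragment:
  CH3 → C:1 H:3
  CH2 → C:1 H:2
  CH2 → C:1 H:2
  CH2 → C:1 H:2
  CH2 → C:1 H:2
  CH2 → C:1 H:2
  CH2 → C:1 H:2
  CH(CH3) → C:2 H:4
  CH2 → C:1 H:2
  CH2SCH3 → C:2 H:5 S:1
Element totals:
  C: 12
  H: 26
  S: 1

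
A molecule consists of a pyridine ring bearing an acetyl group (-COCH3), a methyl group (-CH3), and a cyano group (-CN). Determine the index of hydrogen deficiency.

Atom tally by fragment:
  pyridine ring core → C:5 H:5 N:1
  (− 3 ring H displaced by substituents)
  + COCH3 → C:2 H:3 O:1
  + CH3 → C:1 H:3
  + CN → C:1 N:1
Element totals:
  C: 9
  H: 8
  N: 2
  O: 1
Molecular formula: C9H8N2O.
DoU = (2C + 2 + N − H − X) / 2 = (2·9 + 2 + 2 − 8 − 0) / 2 = 7.

7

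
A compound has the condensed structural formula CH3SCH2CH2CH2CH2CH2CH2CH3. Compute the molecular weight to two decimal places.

Atom tally by fragment:
  CH3SCH2 → C:2 H:5 S:1
  CH2 → C:1 H:2
  CH2 → C:1 H:2
  CH2 → C:1 H:2
  CH2 → C:1 H:2
  CH2 → C:1 H:2
  CH3 → C:1 H:3
Element totals:
  C: 8
  H: 18
  S: 1
Molecular formula: C8H18S.
  M = 8(12.011) + 18(1.008) + 32.06
    = 96.088 + 18.144 + 32.060 = 146.292

146.29 g/mol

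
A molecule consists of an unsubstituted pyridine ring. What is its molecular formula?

C5H5N

Atom tally by fragment:
  pyridine ring core → C:5 H:5 N:1
Element totals:
  C: 5
  H: 5
  N: 1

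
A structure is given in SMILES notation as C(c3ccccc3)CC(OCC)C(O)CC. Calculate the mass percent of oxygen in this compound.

14.39%

Atom tally by fragment:
  C6H5CH2 → C:7 H:7
  CH2 → C:1 H:2
  CH(OC2H5) → C:3 H:6 O:1
  CH(OH) → C:1 H:2 O:1
  CH2 → C:1 H:2
  CH3 → C:1 H:3
Element totals:
  C: 14
  H: 22
  O: 2
Molecular formula: C14H22O2.
Molar mass = 222.328 g/mol.
Mass from O: 2 × 15.999 = 31.998 g/mol.
%O = 31.998 / 222.328 × 100 = 14.39%.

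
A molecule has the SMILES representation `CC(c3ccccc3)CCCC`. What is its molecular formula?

C12H18

Atom tally by fragment:
  CH3 → C:1 H:3
  CH(C6H5) → C:7 H:6
  CH2 → C:1 H:2
  CH2 → C:1 H:2
  CH2 → C:1 H:2
  CH3 → C:1 H:3
Element totals:
  C: 12
  H: 18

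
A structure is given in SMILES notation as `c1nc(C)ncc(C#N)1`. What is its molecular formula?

Atom tally by fragment:
  pyrimidine ring core → C:4 H:4 N:2
  (− 2 ring H displaced by substituents)
  + CH3 → C:1 H:3
  + CN → C:1 N:1
Element totals:
  C: 6
  H: 5
  N: 3

C6H5N3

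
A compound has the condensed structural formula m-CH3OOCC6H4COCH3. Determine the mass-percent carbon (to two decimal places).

Element totals:
  C: 10
  H: 10
  O: 3
Molecular formula: C10H10O3.
Molar mass = 178.187 g/mol.
Mass from C: 10 × 12.011 = 120.110 g/mol.
%C = 120.110 / 178.187 × 100 = 67.41%.

67.41%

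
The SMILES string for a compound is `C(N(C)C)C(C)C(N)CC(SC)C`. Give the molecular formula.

Atom tally by fragment:
  (CH3)2NCH2 → C:3 H:8 N:1
  CH(CH3) → C:2 H:4
  CH(NH2) → C:1 H:3 N:1
  CH2 → C:1 H:2
  CH(SCH3) → C:2 H:4 S:1
  CH3 → C:1 H:3
Element totals:
  C: 10
  H: 24
  N: 2
  S: 1

C10H24N2S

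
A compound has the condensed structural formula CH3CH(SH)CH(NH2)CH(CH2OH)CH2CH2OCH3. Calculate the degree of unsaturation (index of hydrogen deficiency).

Atom tally by fragment:
  CH3 → C:1 H:3
  CH(SH) → C:1 H:2 S:1
  CH(NH2) → C:1 H:3 N:1
  CH(CH2OH) → C:2 H:4 O:1
  CH2 → C:1 H:2
  CH2OCH3 → C:2 H:5 O:1
Element totals:
  C: 8
  H: 19
  N: 1
  O: 2
  S: 1
Molecular formula: C8H19NO2S.
DoU = (2C + 2 + N − H − X) / 2 = (2·8 + 2 + 1 − 19 − 0) / 2 = 0.

0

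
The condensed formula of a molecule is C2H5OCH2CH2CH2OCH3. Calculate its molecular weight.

Element totals:
  C: 6
  H: 14
  O: 2
Molecular formula: C6H14O2.
  M = 6(12.011) + 14(1.008) + 2(15.999)
    = 72.066 + 14.112 + 31.998 = 118.176

118.18 g/mol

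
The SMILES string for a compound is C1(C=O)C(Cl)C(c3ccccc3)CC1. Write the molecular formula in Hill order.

Atom tally by fragment:
  cyclopentane ring core → C:5 H:10
  (− 3 ring H displaced by substituents)
  + CHO → C:1 H:1 O:1
  + Cl → Cl:1
  + C6H5 → C:6 H:5
Element totals:
  C: 12
  H: 13
  Cl: 1
  O: 1

C12H13ClO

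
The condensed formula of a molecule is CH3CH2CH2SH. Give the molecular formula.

C3H8S

Atom tally by fragment:
  CH3 → C:1 H:3
  CH2 → C:1 H:2
  CH2SH → C:1 H:3 S:1
Element totals:
  C: 3
  H: 8
  S: 1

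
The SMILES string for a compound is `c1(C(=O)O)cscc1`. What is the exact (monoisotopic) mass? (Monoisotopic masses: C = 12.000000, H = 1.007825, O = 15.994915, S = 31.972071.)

127.9932

Atom tally by fragment:
  thiophene ring core → C:4 H:4 S:1
  (− 1 ring H displaced by substituents)
  + COOH → C:1 H:1 O:2
Element totals:
  C: 5
  H: 4
  O: 2
  S: 1
Molecular formula: C5H4O2S.
  M = 5(12.0) + 4(1.007825) + 2(15.994915) + 31.972071
    = 60.000000 + 4.031300 + 31.989830 + 31.972071 = 127.993201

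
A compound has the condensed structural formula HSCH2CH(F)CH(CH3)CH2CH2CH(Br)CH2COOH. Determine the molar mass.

Atom tally by fragment:
  HSCH2 → C:1 H:3 S:1
  CH(F) → C:1 H:1 F:1
  CH(CH3) → C:2 H:4
  CH2 → C:1 H:2
  CH2 → C:1 H:2
  CH(Br) → C:1 H:1 Br:1
  CH2COOH → C:2 H:3 O:2
Element totals:
  C: 9
  H: 16
  Br: 1
  F: 1
  O: 2
  S: 1
Molecular formula: C9H16BrFO2S.
  M = 9(12.011) + 16(1.008) + 79.904 + 18.998 + 2(15.999) + 32.06
    = 108.099 + 16.128 + 79.904 + 18.998 + 31.998 + 32.060 = 287.187

287.19 g/mol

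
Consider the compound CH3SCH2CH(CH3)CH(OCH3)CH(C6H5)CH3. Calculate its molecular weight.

Element totals:
  C: 14
  H: 22
  O: 1
  S: 1
Molecular formula: C14H22OS.
  M = 14(12.011) + 22(1.008) + 15.999 + 32.06
    = 168.154 + 22.176 + 15.999 + 32.060 = 238.389

238.39 g/mol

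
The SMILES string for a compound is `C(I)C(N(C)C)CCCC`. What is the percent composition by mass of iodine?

Atom tally by fragment:
  ICH2 → C:1 H:2 I:1
  CH(N(CH3)2) → C:3 H:7 N:1
  CH2 → C:1 H:2
  CH2 → C:1 H:2
  CH2 → C:1 H:2
  CH3 → C:1 H:3
Element totals:
  C: 8
  H: 18
  I: 1
  N: 1
Molecular formula: C8H18IN.
Molar mass = 255.143 g/mol.
Mass from I: 1 × 126.904 = 126.904 g/mol.
%I = 126.904 / 255.143 × 100 = 49.74%.

49.74%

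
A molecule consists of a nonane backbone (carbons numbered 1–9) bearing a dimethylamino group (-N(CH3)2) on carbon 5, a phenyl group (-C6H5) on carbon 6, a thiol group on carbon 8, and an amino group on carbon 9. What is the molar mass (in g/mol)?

Atom tally by fragment:
  CH3 → C:1 H:3
  CH2 → C:1 H:2
  CH2 → C:1 H:2
  CH2 → C:1 H:2
  CH(N(CH3)2) → C:3 H:7 N:1
  CH(C6H5) → C:7 H:6
  CH2 → C:1 H:2
  CH(SH) → C:1 H:2 S:1
  CH2NH2 → C:1 H:4 N:1
Element totals:
  C: 17
  H: 30
  N: 2
  S: 1
Molecular formula: C17H30N2S.
  M = 17(12.011) + 30(1.008) + 2(14.007) + 32.06
    = 204.187 + 30.240 + 28.014 + 32.060 = 294.501

294.50 g/mol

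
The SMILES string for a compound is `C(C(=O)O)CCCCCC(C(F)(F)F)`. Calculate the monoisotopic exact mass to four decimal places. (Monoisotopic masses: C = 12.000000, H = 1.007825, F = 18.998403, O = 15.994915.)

212.1024

Atom tally by fragment:
  HOOCCH2 → C:2 H:3 O:2
  CH2 → C:1 H:2
  CH2 → C:1 H:2
  CH2 → C:1 H:2
  CH2 → C:1 H:2
  CH2 → C:1 H:2
  CH2CF3 → C:2 H:2 F:3
Element totals:
  C: 9
  H: 15
  F: 3
  O: 2
Molecular formula: C9H15F3O2.
  M = 9(12.0) + 15(1.007825) + 3(18.998403) + 2(15.994915)
    = 108.000000 + 15.117375 + 56.995209 + 31.989830 = 212.102414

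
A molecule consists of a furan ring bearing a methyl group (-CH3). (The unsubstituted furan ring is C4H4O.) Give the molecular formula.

Atom tally by fragment:
  furan ring core → C:4 H:4 O:1
  (− 1 ring H displaced by substituents)
  + CH3 → C:1 H:3
Element totals:
  C: 5
  H: 6
  O: 1

C5H6O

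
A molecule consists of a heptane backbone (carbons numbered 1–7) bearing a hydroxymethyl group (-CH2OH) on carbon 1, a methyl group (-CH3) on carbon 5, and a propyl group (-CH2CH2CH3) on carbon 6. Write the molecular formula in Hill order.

C12H26O

Atom tally by fragment:
  HOCH2CH2 → C:2 H:5 O:1
  CH2 → C:1 H:2
  CH2 → C:1 H:2
  CH2 → C:1 H:2
  CH(CH3) → C:2 H:4
  CH(CH2CH2CH3) → C:4 H:8
  CH3 → C:1 H:3
Element totals:
  C: 12
  H: 26
  O: 1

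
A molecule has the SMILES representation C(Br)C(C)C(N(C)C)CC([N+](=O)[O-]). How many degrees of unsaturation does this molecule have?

Atom tally by fragment:
  BrCH2 → C:1 H:2 Br:1
  CH(CH3) → C:2 H:4
  CH(N(CH3)2) → C:3 H:7 N:1
  CH2 → C:1 H:2
  CH2NO2 → C:1 H:2 N:1 O:2
Element totals:
  C: 8
  H: 17
  Br: 1
  N: 2
  O: 2
Molecular formula: C8H17BrN2O2.
DoU = (2C + 2 + N − H − X) / 2 = (2·8 + 2 + 2 − 17 − 1) / 2 = 1.

1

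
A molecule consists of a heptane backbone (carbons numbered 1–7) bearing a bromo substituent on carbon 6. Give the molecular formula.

C7H15Br

Atom tally by fragment:
  CH3 → C:1 H:3
  CH2 → C:1 H:2
  CH2 → C:1 H:2
  CH2 → C:1 H:2
  CH2 → C:1 H:2
  CH(Br) → C:1 H:1 Br:1
  CH3 → C:1 H:3
Element totals:
  C: 7
  H: 15
  Br: 1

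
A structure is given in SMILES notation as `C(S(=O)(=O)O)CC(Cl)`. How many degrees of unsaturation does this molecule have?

0

Atom tally by fragment:
  HO3SCH2 → C:1 H:3 S:1 O:3
  CH2 → C:1 H:2
  CH2Cl → C:1 H:2 Cl:1
Element totals:
  C: 3
  H: 7
  Cl: 1
  O: 3
  S: 1
Molecular formula: C3H7ClO3S.
DoU = (2C + 2 + N − H − X) / 2 = (2·3 + 2 + 0 − 7 − 1) / 2 = 0.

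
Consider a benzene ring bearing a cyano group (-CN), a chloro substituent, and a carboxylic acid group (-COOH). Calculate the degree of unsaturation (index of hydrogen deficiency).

Atom tally by fragment:
  benzene ring core → C:6 H:6
  (− 3 ring H displaced by substituents)
  + CN → C:1 N:1
  + Cl → Cl:1
  + COOH → C:1 H:1 O:2
Element totals:
  C: 8
  H: 4
  Cl: 1
  N: 1
  O: 2
Molecular formula: C8H4ClNO2.
DoU = (2C + 2 + N − H − X) / 2 = (2·8 + 2 + 1 − 4 − 1) / 2 = 7.

7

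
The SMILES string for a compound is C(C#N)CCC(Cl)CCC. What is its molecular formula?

Atom tally by fragment:
  NCCH2 → C:2 H:2 N:1
  CH2 → C:1 H:2
  CH2 → C:1 H:2
  CH(Cl) → C:1 H:1 Cl:1
  CH2 → C:1 H:2
  CH2 → C:1 H:2
  CH3 → C:1 H:3
Element totals:
  C: 8
  H: 14
  Cl: 1
  N: 1

C8H14ClN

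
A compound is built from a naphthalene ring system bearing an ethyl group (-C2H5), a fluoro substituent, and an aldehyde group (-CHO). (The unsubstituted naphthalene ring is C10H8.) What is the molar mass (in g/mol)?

Atom tally by fragment:
  naphthalene ring system core → C:10 H:8
  (− 3 ring H displaced by substituents)
  + C2H5 → C:2 H:5
  + F → F:1
  + CHO → C:1 H:1 O:1
Element totals:
  C: 13
  H: 11
  F: 1
  O: 1
Molecular formula: C13H11FO.
  M = 13(12.011) + 11(1.008) + 18.998 + 15.999
    = 156.143 + 11.088 + 18.998 + 15.999 = 202.228

202.23 g/mol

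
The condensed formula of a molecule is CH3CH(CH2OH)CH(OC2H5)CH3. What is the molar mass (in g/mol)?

132.20 g/mol

Element totals:
  C: 7
  H: 16
  O: 2
Molecular formula: C7H16O2.
  M = 7(12.011) + 16(1.008) + 2(15.999)
    = 84.077 + 16.128 + 31.998 = 132.203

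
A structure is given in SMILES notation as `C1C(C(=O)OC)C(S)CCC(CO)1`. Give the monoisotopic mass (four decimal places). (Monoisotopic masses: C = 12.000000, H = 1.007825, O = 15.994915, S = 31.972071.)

204.0820

Atom tally by fragment:
  cyclohexane ring core → C:6 H:12
  (− 3 ring H displaced by substituents)
  + COOCH3 → C:2 H:3 O:2
  + SH → S:1 H:1
  + CH2OH → C:1 H:3 O:1
Element totals:
  C: 9
  H: 16
  O: 3
  S: 1
Molecular formula: C9H16O3S.
  M = 9(12.0) + 16(1.007825) + 3(15.994915) + 31.972071
    = 108.000000 + 16.125200 + 47.984745 + 31.972071 = 204.082016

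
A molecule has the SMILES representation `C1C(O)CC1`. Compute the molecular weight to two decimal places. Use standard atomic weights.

Atom tally by fragment:
  cyclobutane ring core → C:4 H:8
  (− 1 ring H displaced by substituents)
  + OH → O:1 H:1
Element totals:
  C: 4
  H: 8
  O: 1
Molecular formula: C4H8O.
  M = 4(12.011) + 8(1.008) + 15.999
    = 48.044 + 8.064 + 15.999 = 72.107

72.11 g/mol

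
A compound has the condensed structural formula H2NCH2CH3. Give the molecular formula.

C2H7N

Element totals:
  C: 2
  H: 7
  N: 1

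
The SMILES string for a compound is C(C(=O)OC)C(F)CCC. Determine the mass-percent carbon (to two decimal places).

Atom tally by fragment:
  CH3OOCCH2 → C:3 H:5 O:2
  CH(F) → C:1 H:1 F:1
  CH2 → C:1 H:2
  CH2 → C:1 H:2
  CH3 → C:1 H:3
Element totals:
  C: 7
  H: 13
  F: 1
  O: 2
Molecular formula: C7H13FO2.
Molar mass = 148.177 g/mol.
Mass from C: 7 × 12.011 = 84.077 g/mol.
%C = 84.077 / 148.177 × 100 = 56.74%.

56.74%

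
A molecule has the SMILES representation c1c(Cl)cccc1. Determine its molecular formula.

Atom tally by fragment:
  benzene ring core → C:6 H:6
  (− 1 ring H displaced by substituents)
  + Cl → Cl:1
Element totals:
  C: 6
  H: 5
  Cl: 1

C6H5Cl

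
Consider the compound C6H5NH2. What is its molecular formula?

C6H7N

Atom tally by fragment:
  benzene ring core → C:6 H:6
  (− 1 ring H displaced by substituents)
  + NH2 → N:1 H:2
Element totals:
  C: 6
  H: 7
  N: 1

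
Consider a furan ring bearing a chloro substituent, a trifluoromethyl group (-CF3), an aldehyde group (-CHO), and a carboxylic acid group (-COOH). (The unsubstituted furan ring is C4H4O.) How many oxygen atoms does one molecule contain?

Atom tally by fragment:
  furan ring core → C:4 H:4 O:1
  (− 4 ring H displaced by substituents)
  + Cl → Cl:1
  + CF3 → C:1 F:3
  + CHO → C:1 H:1 O:1
  + COOH → C:1 H:1 O:2
Element totals:
  C: 7
  H: 2
  Cl: 1
  F: 3
  O: 4

4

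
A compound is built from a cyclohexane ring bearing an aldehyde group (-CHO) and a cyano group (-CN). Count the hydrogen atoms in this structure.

Atom tally by fragment:
  cyclohexane ring core → C:6 H:12
  (− 2 ring H displaced by substituents)
  + CHO → C:1 H:1 O:1
  + CN → C:1 N:1
Element totals:
  C: 8
  H: 11
  N: 1
  O: 1

11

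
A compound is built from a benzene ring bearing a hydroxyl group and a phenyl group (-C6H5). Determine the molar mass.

170.21 g/mol

Atom tally by fragment:
  benzene ring core → C:6 H:6
  (− 2 ring H displaced by substituents)
  + OH → O:1 H:1
  + C6H5 → C:6 H:5
Element totals:
  C: 12
  H: 10
  O: 1
Molecular formula: C12H10O.
  M = 12(12.011) + 10(1.008) + 15.999
    = 144.132 + 10.080 + 15.999 = 170.211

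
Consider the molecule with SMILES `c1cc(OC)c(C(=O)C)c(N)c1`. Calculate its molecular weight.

Atom tally by fragment:
  benzene ring core → C:6 H:6
  (− 3 ring H displaced by substituents)
  + OCH3 → C:1 H:3 O:1
  + COCH3 → C:2 H:3 O:1
  + NH2 → N:1 H:2
Element totals:
  C: 9
  H: 11
  N: 1
  O: 2
Molecular formula: C9H11NO2.
  M = 9(12.011) + 11(1.008) + 14.007 + 2(15.999)
    = 108.099 + 11.088 + 14.007 + 31.998 = 165.192

165.19 g/mol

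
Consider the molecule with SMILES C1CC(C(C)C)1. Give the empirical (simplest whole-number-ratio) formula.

Atom tally by fragment:
  cyclopropane ring core → C:3 H:6
  (− 1 ring H displaced by substituents)
  + CH(CH3)2 → C:3 H:7
Element totals:
  C: 6
  H: 12
Molecular formula: C6H12.
gcd of subscripts = 6; dividing each by 6:
  C: 6/6 = 1
  H: 12/6 = 2

CH2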